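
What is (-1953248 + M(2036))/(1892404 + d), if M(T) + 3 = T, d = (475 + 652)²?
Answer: -1951215/3162533 ≈ -0.61698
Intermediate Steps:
d = 1270129 (d = 1127² = 1270129)
M(T) = -3 + T
(-1953248 + M(2036))/(1892404 + d) = (-1953248 + (-3 + 2036))/(1892404 + 1270129) = (-1953248 + 2033)/3162533 = -1951215*1/3162533 = -1951215/3162533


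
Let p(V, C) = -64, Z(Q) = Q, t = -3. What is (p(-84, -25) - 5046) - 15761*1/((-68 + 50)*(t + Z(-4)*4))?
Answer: -1763381/342 ≈ -5156.1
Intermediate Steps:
(p(-84, -25) - 5046) - 15761*1/((-68 + 50)*(t + Z(-4)*4)) = (-64 - 5046) - 15761*1/((-68 + 50)*(-3 - 4*4)) = -5110 - 15761*(-1/(18*(-3 - 16))) = -5110 - 15761/((-18*(-19))) = -5110 - 15761/342 = -1763381/342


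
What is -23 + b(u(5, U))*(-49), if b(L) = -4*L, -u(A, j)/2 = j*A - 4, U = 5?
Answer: -8255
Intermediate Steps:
u(A, j) = 8 - 2*A*j (u(A, j) = -2*(j*A - 4) = -2*(A*j - 4) = -2*(-4 + A*j) = 8 - 2*A*j)
-23 + b(u(5, U))*(-49) = -23 - 4*(8 - 2*5*5)*(-49) = -23 - 4*(8 - 50)*(-49) = -23 - 4*(-42)*(-49) = -23 + 168*(-49) = -23 - 8232 = -8255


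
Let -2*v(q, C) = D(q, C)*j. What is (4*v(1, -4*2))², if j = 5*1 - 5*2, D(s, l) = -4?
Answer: 1600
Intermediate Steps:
j = -5 (j = 5 - 10 = -5)
v(q, C) = -10 (v(q, C) = -(-2)*(-5) = -½*20 = -10)
(4*v(1, -4*2))² = (4*(-10))² = (-40)² = 1600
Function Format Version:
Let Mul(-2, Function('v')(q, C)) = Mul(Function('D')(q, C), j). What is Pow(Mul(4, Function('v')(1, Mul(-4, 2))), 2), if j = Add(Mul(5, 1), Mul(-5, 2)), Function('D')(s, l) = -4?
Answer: 1600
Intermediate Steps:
j = -5 (j = Add(5, -10) = -5)
Function('v')(q, C) = -10 (Function('v')(q, C) = Mul(Rational(-1, 2), Mul(-4, -5)) = Mul(Rational(-1, 2), 20) = -10)
Pow(Mul(4, Function('v')(1, Mul(-4, 2))), 2) = Pow(Mul(4, -10), 2) = Pow(-40, 2) = 1600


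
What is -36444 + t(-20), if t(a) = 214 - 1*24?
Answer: -36254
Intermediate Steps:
t(a) = 190 (t(a) = 214 - 24 = 190)
-36444 + t(-20) = -36444 + 190 = -36254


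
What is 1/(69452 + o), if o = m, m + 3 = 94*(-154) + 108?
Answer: 1/55081 ≈ 1.8155e-5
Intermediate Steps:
m = -14371 (m = -3 + (94*(-154) + 108) = -3 + (-14476 + 108) = -3 - 14368 = -14371)
o = -14371
1/(69452 + o) = 1/(69452 - 14371) = 1/55081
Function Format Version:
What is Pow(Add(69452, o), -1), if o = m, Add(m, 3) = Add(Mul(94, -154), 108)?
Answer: Rational(1, 55081) ≈ 1.8155e-5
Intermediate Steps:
m = -14371 (m = Add(-3, Add(Mul(94, -154), 108)) = Add(-3, Add(-14476, 108)) = Add(-3, -14368) = -14371)
o = -14371
Pow(Add(69452, o), -1) = Pow(Add(69452, -14371), -1) = Pow(55081, -1) = Rational(1, 55081)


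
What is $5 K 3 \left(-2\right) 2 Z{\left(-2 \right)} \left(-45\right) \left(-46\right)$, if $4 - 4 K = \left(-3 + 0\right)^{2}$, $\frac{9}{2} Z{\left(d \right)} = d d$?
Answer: $138000$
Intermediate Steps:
$Z{\left(d \right)} = \frac{2 d^{2}}{9}$ ($Z{\left(d \right)} = \frac{2 d d}{9} = \frac{2 d^{2}}{9}$)
$K = - \frac{5}{4}$ ($K = 1 - \frac{\left(-3 + 0\right)^{2}}{4} = 1 - \frac{\left(-3\right)^{2}}{4} = 1 - \frac{9}{4} = - \frac{5}{4} \approx -1.25$)
$5 K 3 \left(-2\right) 2 Z{\left(-2 \right)} \left(-45\right) \left(-46\right) = 5 \left(- \frac{5}{4}\right) 3 \left(-2\right) 2 \frac{2 \left(-2\right)^{2}}{9} \left(-45\right) \left(-46\right) = - \frac{25 \left(\left(-6\right) 2\right)}{4} \cdot \frac{2}{9} \cdot 4 \left(-45\right) \left(-46\right) = \left(- \frac{25}{4}\right) \left(-12\right) \frac{8}{9} \left(-45\right) \left(-46\right) = 75 \cdot \frac{8}{9} \left(-45\right) \left(-46\right) = \frac{200}{3} \left(-45\right) \left(-46\right) = \left(-3000\right) \left(-46\right) = 138000$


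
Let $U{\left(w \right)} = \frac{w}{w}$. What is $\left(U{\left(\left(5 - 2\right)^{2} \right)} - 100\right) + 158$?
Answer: $59$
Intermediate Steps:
$U{\left(w \right)} = 1$
$\left(U{\left(\left(5 - 2\right)^{2} \right)} - 100\right) + 158 = \left(1 - 100\right) + 158 = -99 + 158 = 59$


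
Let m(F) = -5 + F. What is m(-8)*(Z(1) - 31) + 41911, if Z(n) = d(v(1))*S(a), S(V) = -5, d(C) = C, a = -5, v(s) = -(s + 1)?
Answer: 42184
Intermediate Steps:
v(s) = -1 - s (v(s) = -(1 + s) = -1 - s)
Z(n) = 10 (Z(n) = (-1 - 1*1)*(-5) = (-1 - 1)*(-5) = -2*(-5) = 10)
m(-8)*(Z(1) - 31) + 41911 = (-5 - 8)*(10 - 31) + 41911 = -13*(-21) + 41911 = 273 + 41911 = 42184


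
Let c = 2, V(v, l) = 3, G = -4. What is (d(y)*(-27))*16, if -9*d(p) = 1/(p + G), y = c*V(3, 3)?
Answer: 24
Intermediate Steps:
y = 6 (y = 2*3 = 6)
d(p) = -1/(9*(-4 + p)) (d(p) = -1/(9*(p - 4)) = -1/(9*(-4 + p)))
(d(y)*(-27))*16 = (-1/(-36 + 9*6)*(-27))*16 = (-1/(-36 + 54)*(-27))*16 = (-1/18*(-27))*16 = (-1*1/18*(-27))*16 = -1/18*(-27)*16 = (3/2)*16 = 24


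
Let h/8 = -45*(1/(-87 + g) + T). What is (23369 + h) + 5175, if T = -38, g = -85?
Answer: 1815722/43 ≈ 42226.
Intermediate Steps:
h = 588330/43 (h = 8*(-45*(1/(-87 - 85) - 38)) = 8*(-45*(1/(-172) - 38)) = 8*(-45*(-1/172 - 38)) = 8*(-45*(-6537/172)) = 8*(294165/172) = 588330/43 ≈ 13682.)
(23369 + h) + 5175 = (23369 + 588330/43) + 5175 = 1593197/43 + 5175 = 1815722/43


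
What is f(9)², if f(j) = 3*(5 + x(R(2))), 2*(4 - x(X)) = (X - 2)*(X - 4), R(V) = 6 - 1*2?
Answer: 729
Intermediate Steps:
R(V) = 4 (R(V) = 6 - 2 = 4)
x(X) = 4 - (-4 + X)*(-2 + X)/2 (x(X) = 4 - (X - 2)*(X - 4)/2 = 4 - (-2 + X)*(-4 + X)/2 = 4 - (-4 + X)*(-2 + X)/2)
f(j) = 27 (f(j) = 3*(5 + (½)*4*(6 - 1*4)) = 3*(5 + (½)*4*(6 - 4)) = 3*(5 + (½)*4*2) = 3*(5 + 4) = 3*9 = 27)
f(9)² = 27² = 729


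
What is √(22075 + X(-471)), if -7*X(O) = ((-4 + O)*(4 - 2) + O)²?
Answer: 2*I*√66597 ≈ 516.13*I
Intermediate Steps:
X(O) = -(-8 + 3*O)²/7 (X(O) = -((-4 + O)*(4 - 2) + O)²/7 = -((-4 + O)*2 + O)²/7 = -((-8 + 2*O) + O)²/7 = -(-8 + 3*O)²/7)
√(22075 + X(-471)) = √(22075 - (-8 + 3*(-471))²/7) = √(22075 - (-8 - 1413)²/7) = √(22075 - ⅐*(-1421)²) = √(22075 - ⅐*2019241) = √(22075 - 288463) = √(-266388) = 2*I*√66597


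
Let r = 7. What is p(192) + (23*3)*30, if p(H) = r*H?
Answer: 3414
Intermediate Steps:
p(H) = 7*H
p(192) + (23*3)*30 = 7*192 + (23*3)*30 = 1344 + 69*30 = 1344 + 2070 = 3414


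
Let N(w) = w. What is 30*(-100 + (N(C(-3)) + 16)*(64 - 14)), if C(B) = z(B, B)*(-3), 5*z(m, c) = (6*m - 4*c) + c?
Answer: 29100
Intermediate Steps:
z(m, c) = -3*c/5 + 6*m/5 (z(m, c) = ((6*m - 4*c) + c)/5 = ((-4*c + 6*m) + c)/5 = (-3*c + 6*m)/5 = -3*c/5 + 6*m/5)
C(B) = -9*B/5 (C(B) = (-3*B/5 + 6*B/5)*(-3) = (3*B/5)*(-3) = -9*B/5)
30*(-100 + (N(C(-3)) + 16)*(64 - 14)) = 30*(-100 + (-9/5*(-3) + 16)*(64 - 14)) = 30*(-100 + (27/5 + 16)*50) = 30*(-100 + (107/5)*50) = 30*(-100 + 1070) = 30*970 = 29100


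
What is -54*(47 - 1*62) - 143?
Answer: 667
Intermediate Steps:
-54*(47 - 1*62) - 143 = -54*(47 - 62) - 143 = -54*(-15) - 143 = 810 - 143 = 667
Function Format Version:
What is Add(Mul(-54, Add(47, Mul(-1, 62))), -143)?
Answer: 667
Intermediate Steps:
Add(Mul(-54, Add(47, Mul(-1, 62))), -143) = Add(Mul(-54, Add(47, -62)), -143) = Add(Mul(-54, -15), -143) = Add(810, -143) = 667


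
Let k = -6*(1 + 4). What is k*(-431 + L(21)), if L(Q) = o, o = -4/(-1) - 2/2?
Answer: 12840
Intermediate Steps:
k = -30 (k = -6*5 = -30)
o = 3 (o = -4*(-1) - 2*½ = 4 - 1 = 3)
L(Q) = 3
k*(-431 + L(21)) = -30*(-431 + 3) = -30*(-428) = 12840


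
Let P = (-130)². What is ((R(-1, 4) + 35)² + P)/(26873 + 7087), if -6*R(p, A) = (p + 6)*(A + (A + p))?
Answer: 127805/244512 ≈ 0.52269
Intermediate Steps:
P = 16900
R(p, A) = -(6 + p)*(p + 2*A)/6 (R(p, A) = -(p + 6)*(A + (A + p))/6 = -(6 + p)*(p + 2*A)/6)
((R(-1, 4) + 35)² + P)/(26873 + 7087) = (((-1*(-1) - 2*4 - ⅙*(-1)² - ⅓*4*(-1)) + 35)² + 16900)/(26873 + 7087) = (((1 - 8 - ⅙*1 + 4/3) + 35)² + 16900)/33960 = (((1 - 8 - ⅙ + 4/3) + 35)² + 16900)*(1/33960) = ((-35/6 + 35)² + 16900)*(1/33960) = ((175/6)² + 16900)*(1/33960) = (30625/36 + 16900)*(1/33960) = (639025/36)*(1/33960) = 127805/244512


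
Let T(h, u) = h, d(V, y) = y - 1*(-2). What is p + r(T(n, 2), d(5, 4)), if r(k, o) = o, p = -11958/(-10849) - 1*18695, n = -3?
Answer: -202745003/10849 ≈ -18688.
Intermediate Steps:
d(V, y) = 2 + y (d(V, y) = y + 2 = 2 + y)
p = -202810097/10849 (p = -11958*(-1/10849) - 18695 = 11958/10849 - 18695 = -202810097/10849 ≈ -18694.)
p + r(T(n, 2), d(5, 4)) = -202810097/10849 + (2 + 4) = -202810097/10849 + 6 = -202745003/10849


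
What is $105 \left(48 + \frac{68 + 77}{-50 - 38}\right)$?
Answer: $\frac{428295}{88} \approx 4867.0$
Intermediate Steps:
$105 \left(48 + \frac{68 + 77}{-50 - 38}\right) = 105 \left(48 + \frac{145}{-88}\right) = 105 \left(48 + 145 \left(- \frac{1}{88}\right)\right) = 105 \left(48 - \frac{145}{88}\right) = 105 \cdot \frac{4079}{88} = \frac{428295}{88}$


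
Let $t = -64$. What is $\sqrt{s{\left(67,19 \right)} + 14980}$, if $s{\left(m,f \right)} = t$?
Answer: $2 \sqrt{3729} \approx 122.13$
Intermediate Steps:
$s{\left(m,f \right)} = -64$
$\sqrt{s{\left(67,19 \right)} + 14980} = \sqrt{-64 + 14980} = \sqrt{14916} = 2 \sqrt{3729}$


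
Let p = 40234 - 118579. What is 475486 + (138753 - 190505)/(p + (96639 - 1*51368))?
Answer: 7863137858/16537 ≈ 4.7549e+5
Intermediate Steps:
p = -78345
475486 + (138753 - 190505)/(p + (96639 - 1*51368)) = 475486 + (138753 - 190505)/(-78345 + (96639 - 1*51368)) = 475486 - 51752/(-78345 + (96639 - 51368)) = 475486 - 51752/(-78345 + 45271) = 475486 - 51752/(-33074) = 475486 - 51752*(-1/33074) = 475486 + 25876/16537 = 7863137858/16537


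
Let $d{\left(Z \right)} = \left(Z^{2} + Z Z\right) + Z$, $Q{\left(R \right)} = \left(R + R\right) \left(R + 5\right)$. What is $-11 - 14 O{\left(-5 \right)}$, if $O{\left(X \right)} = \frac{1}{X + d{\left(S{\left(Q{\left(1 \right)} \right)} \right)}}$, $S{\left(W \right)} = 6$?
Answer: $- \frac{817}{73} \approx -11.192$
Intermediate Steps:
$Q{\left(R \right)} = 2 R \left(5 + R\right)$
$d{\left(Z \right)} = Z + 2 Z^{2}$ ($d{\left(Z \right)} = \left(Z^{2} + Z^{2}\right) + Z = 2 Z^{2} + Z = Z + 2 Z^{2}$)
$O{\left(X \right)} = \frac{1}{78 + X}$ ($O{\left(X \right)} = \frac{1}{X + 6 \left(1 + 2 \cdot 6\right)} = \frac{1}{X + 6 \left(1 + 12\right)} = \frac{1}{X + 6 \cdot 13} = \frac{1}{X + 78} = \frac{1}{78 + X}$)
$-11 - 14 O{\left(-5 \right)} = -11 - \frac{14}{78 - 5} = -11 - \frac{14}{73} = - \frac{817}{73}$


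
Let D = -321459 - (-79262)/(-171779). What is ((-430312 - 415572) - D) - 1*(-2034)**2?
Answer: -800761643337/171779 ≈ -4.6616e+6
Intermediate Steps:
D = -55219984823/171779 (D = -321459 - (-79262)*(-1)/171779 = -321459 - 1*79262/171779 = -321459 - 79262/171779 = -55219984823/171779 ≈ -3.2146e+5)
((-430312 - 415572) - D) - 1*(-2034)**2 = ((-430312 - 415572) - 1*(-55219984823/171779)) - 1*(-2034)**2 = (-845884 + 55219984823/171779) - 1*4137156 = -90085122813/171779 - 4137156 = -800761643337/171779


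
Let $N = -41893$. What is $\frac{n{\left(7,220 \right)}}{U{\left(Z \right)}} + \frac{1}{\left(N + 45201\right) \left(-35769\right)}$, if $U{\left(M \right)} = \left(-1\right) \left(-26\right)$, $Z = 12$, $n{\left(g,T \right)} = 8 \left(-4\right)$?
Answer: $- \frac{1893181645}{1538210076} \approx -1.2308$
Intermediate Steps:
$n{\left(g,T \right)} = -32$
$U{\left(M \right)} = 26$
$\frac{n{\left(7,220 \right)}}{U{\left(Z \right)}} + \frac{1}{\left(N + 45201\right) \left(-35769\right)} = - \frac{32}{26} + \frac{1}{\left(-41893 + 45201\right) \left(-35769\right)} = \left(-32\right) \frac{1}{26} + \frac{1}{3308} \left(- \frac{1}{35769}\right) = - \frac{16}{13} + \frac{1}{3308} \left(- \frac{1}{35769}\right) = - \frac{16}{13} - \frac{1}{118323852} = - \frac{1893181645}{1538210076}$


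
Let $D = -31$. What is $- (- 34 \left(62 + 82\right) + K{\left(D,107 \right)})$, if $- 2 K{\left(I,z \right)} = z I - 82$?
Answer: $\frac{6393}{2} \approx 3196.5$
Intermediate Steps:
$K{\left(I,z \right)} = 41 - \frac{I z}{2}$ ($K{\left(I,z \right)} = - \frac{z I - 82}{2} = - \frac{I z - 82}{2} = - \frac{-82 + I z}{2} = 41 - \frac{I z}{2}$)
$- (- 34 \left(62 + 82\right) + K{\left(D,107 \right)}) = - (- 34 \left(62 + 82\right) - \left(-41 - \frac{3317}{2}\right)) = - (\left(-34\right) 144 + \left(41 + \frac{3317}{2}\right)) = - (-4896 + \frac{3399}{2}) = \left(-1\right) \left(- \frac{6393}{2}\right) = \frac{6393}{2}$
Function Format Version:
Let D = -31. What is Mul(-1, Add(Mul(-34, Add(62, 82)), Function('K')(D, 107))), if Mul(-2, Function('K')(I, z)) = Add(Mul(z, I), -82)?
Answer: Rational(6393, 2) ≈ 3196.5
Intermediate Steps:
Function('K')(I, z) = Add(41, Mul(Rational(-1, 2), I, z)) (Function('K')(I, z) = Mul(Rational(-1, 2), Add(Mul(z, I), -82)) = Mul(Rational(-1, 2), Add(Mul(I, z), -82)) = Mul(Rational(-1, 2), Add(-82, Mul(I, z))) = Add(41, Mul(Rational(-1, 2), I, z)))
Mul(-1, Add(Mul(-34, Add(62, 82)), Function('K')(D, 107))) = Mul(-1, Add(Mul(-34, Add(62, 82)), Add(41, Mul(Rational(-1, 2), -31, 107)))) = Mul(-1, Add(Mul(-34, 144), Add(41, Rational(3317, 2)))) = Mul(-1, Add(-4896, Rational(3399, 2))) = Mul(-1, Rational(-6393, 2)) = Rational(6393, 2)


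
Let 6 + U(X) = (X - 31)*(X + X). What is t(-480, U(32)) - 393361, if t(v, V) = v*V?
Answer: -421201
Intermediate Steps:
U(X) = -6 + 2*X*(-31 + X) (U(X) = -6 + (X - 31)*(X + X) = -6 + (-31 + X)*(2*X) = -6 + 2*X*(-31 + X))
t(v, V) = V*v
t(-480, U(32)) - 393361 = (-6 - 62*32 + 2*32**2)*(-480) - 393361 = (-6 - 1984 + 2*1024)*(-480) - 393361 = (-6 - 1984 + 2048)*(-480) - 393361 = 58*(-480) - 393361 = -27840 - 393361 = -421201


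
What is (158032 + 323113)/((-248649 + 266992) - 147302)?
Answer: -481145/128959 ≈ -3.7310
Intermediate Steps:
(158032 + 323113)/((-248649 + 266992) - 147302) = 481145/(18343 - 147302) = 481145/(-128959) = 481145*(-1/128959) = -481145/128959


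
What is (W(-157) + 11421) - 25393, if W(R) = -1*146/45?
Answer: -628886/45 ≈ -13975.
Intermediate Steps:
W(R) = -146/45 (W(R) = -146*1/45 = -146/45)
(W(-157) + 11421) - 25393 = (-146/45 + 11421) - 25393 = 513799/45 - 25393 = -628886/45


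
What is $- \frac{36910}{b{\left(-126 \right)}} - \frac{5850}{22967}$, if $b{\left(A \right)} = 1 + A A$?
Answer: $- \frac{940592420}{364647059} \approx -2.5795$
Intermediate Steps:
$b{\left(A \right)} = 1 + A^{2}$
$- \frac{36910}{b{\left(-126 \right)}} - \frac{5850}{22967} = - \frac{36910}{1 + \left(-126\right)^{2}} - \frac{5850}{22967} = - \frac{36910}{1 + 15876} - \frac{5850}{22967} = - \frac{36910}{15877} - \frac{5850}{22967} = - \frac{940592420}{364647059}$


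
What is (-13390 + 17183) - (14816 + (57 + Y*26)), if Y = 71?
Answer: -12926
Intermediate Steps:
(-13390 + 17183) - (14816 + (57 + Y*26)) = (-13390 + 17183) - (14816 + (57 + 71*26)) = 3793 - (14816 + (57 + 1846)) = 3793 - (14816 + 1903) = 3793 - 1*16719 = 3793 - 16719 = -12926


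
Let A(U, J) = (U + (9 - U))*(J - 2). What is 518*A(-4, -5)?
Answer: -32634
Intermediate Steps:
A(U, J) = -18 + 9*J (A(U, J) = 9*(-2 + J) = -18 + 9*J)
518*A(-4, -5) = 518*(-18 + 9*(-5)) = 518*(-18 - 45) = 518*(-63) = -32634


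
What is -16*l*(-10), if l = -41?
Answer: -6560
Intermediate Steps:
-16*l*(-10) = -16*(-41)*(-10) = 656*(-10) = -6560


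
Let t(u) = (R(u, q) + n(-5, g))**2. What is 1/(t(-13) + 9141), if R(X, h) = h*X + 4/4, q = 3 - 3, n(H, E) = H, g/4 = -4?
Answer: 1/9157 ≈ 0.00010921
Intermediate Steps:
g = -16 (g = 4*(-4) = -16)
q = 0
R(X, h) = 1 + X*h (R(X, h) = X*h + 4*(1/4) = X*h + 1 = 1 + X*h)
t(u) = 16 (t(u) = ((1 + u*0) - 5)**2 = ((1 + 0) - 5)**2 = (1 - 5)**2 = (-4)**2 = 16)
1/(t(-13) + 9141) = 1/(16 + 9141) = 1/9157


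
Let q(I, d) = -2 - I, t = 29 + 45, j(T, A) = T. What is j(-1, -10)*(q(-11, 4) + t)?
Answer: -83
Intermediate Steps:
t = 74
j(-1, -10)*(q(-11, 4) + t) = -((-2 - 1*(-11)) + 74) = -((-2 + 11) + 74) = -(9 + 74) = -1*83 = -83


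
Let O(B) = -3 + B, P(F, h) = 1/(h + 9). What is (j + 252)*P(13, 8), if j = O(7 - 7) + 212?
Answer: 461/17 ≈ 27.118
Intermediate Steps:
P(F, h) = 1/(9 + h)
j = 209 (j = (-3 + (7 - 7)) + 212 = (-3 + 0) + 212 = -3 + 212 = 209)
(j + 252)*P(13, 8) = (209 + 252)/(9 + 8) = 461/17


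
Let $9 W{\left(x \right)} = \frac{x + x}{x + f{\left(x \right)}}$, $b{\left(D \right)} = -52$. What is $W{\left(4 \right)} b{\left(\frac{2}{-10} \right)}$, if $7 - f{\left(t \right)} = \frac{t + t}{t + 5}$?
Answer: $- \frac{32}{7} \approx -4.5714$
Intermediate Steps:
$f{\left(t \right)} = 7 - \frac{2 t}{5 + t}$ ($f{\left(t \right)} = 7 - \frac{t + t}{t + 5} = 7 - \frac{2 t}{5 + t}$)
$W{\left(x \right)} = \frac{2 x}{9 \left(x + \frac{5 \left(7 + x\right)}{5 + x}\right)}$ ($W{\left(x \right)} = \frac{\left(x + x\right) \frac{1}{x + \frac{5 \left(7 + x\right)}{5 + x}}}{9} = \frac{2 x \frac{1}{x + \frac{5 \left(7 + x\right)}{5 + x}}}{9} = \frac{2 x}{9 \left(x + \frac{5 \left(7 + x\right)}{5 + x}\right)}$)
$W{\left(4 \right)} b{\left(\frac{2}{-10} \right)} = \frac{2}{9} \cdot 4 \frac{1}{35 + 4^{2} + 10 \cdot 4} \left(5 + 4\right) \left(-52\right) = \frac{2}{9} \cdot 4 \frac{1}{35 + 16 + 40} \cdot 9 \left(-52\right) = \frac{2}{9} \cdot 4 \cdot \frac{1}{91} \cdot 9 \left(-52\right) = \frac{8}{91} \left(-52\right) = - \frac{32}{7}$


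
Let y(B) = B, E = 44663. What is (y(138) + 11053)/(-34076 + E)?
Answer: 11191/10587 ≈ 1.0571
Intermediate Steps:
(y(138) + 11053)/(-34076 + E) = (138 + 11053)/(-34076 + 44663) = 11191/10587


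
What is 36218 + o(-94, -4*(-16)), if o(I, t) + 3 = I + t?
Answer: 36185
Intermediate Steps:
o(I, t) = -3 + I + t (o(I, t) = -3 + (I + t) = -3 + I + t)
36218 + o(-94, -4*(-16)) = 36218 + (-3 - 94 - 4*(-16)) = 36218 + (-3 - 94 + 64) = 36218 - 33 = 36185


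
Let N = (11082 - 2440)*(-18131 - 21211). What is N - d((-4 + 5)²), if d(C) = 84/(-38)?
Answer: -6459877674/19 ≈ -3.3999e+8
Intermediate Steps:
d(C) = -42/19 (d(C) = 84*(-1/38) = -42/19)
N = -339993564 (N = 8642*(-39342) = -339993564)
N - d((-4 + 5)²) = -339993564 - 1*(-42/19) = -339993564 + 42/19 = -6459877674/19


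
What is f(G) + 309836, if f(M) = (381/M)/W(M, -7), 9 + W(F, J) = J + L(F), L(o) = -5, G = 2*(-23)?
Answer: 99767319/322 ≈ 3.0984e+5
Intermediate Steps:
G = -46
W(F, J) = -14 + J (W(F, J) = -9 + (J - 5) = -9 + (-5 + J) = -14 + J)
f(M) = -127/(7*M) (f(M) = (381/M)/(-14 - 7) = (381/M)/(-21) = (381/M)*(-1/21) = -127/(7*M))
f(G) + 309836 = -127/7/(-46) + 309836 = -127/7*(-1/46) + 309836 = 127/322 + 309836 = 99767319/322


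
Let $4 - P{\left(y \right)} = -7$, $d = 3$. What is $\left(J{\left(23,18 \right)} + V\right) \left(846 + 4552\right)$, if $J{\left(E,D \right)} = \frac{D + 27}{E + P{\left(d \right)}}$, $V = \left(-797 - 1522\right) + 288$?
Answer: $- \frac{186255291}{17} \approx -1.0956 \cdot 10^{7}$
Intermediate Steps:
$P{\left(y \right)} = 11$ ($P{\left(y \right)} = 4 - -7 = 4 + 7 = 11$)
$V = -2031$ ($V = -2319 + 288 = -2031$)
$J{\left(E,D \right)} = \frac{27 + D}{11 + E}$ ($J{\left(E,D \right)} = \frac{D + 27}{E + 11} = \frac{27 + D}{11 + E}$)
$\left(J{\left(23,18 \right)} + V\right) \left(846 + 4552\right) = \left(\frac{27 + 18}{11 + 23} - 2031\right) \left(846 + 4552\right) = \left(\frac{1}{34} \cdot 45 - 2031\right) 5398 = \left(\frac{45}{34} - 2031\right) 5398 = \left(- \frac{69009}{34}\right) 5398 = - \frac{186255291}{17}$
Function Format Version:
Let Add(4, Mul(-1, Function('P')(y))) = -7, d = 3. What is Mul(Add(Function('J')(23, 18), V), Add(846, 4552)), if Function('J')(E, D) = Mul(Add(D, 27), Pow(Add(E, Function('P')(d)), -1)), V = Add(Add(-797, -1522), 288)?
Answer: Rational(-186255291, 17) ≈ -1.0956e+7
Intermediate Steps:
Function('P')(y) = 11 (Function('P')(y) = Add(4, Mul(-1, -7)) = Add(4, 7) = 11)
V = -2031 (V = Add(-2319, 288) = -2031)
Function('J')(E, D) = Mul(Pow(Add(11, E), -1), Add(27, D)) (Function('J')(E, D) = Mul(Add(D, 27), Pow(Add(E, 11), -1)) = Mul(Add(27, D), Pow(Add(11, E), -1)) = Mul(Pow(Add(11, E), -1), Add(27, D)))
Mul(Add(Function('J')(23, 18), V), Add(846, 4552)) = Mul(Add(Mul(Pow(Add(11, 23), -1), Add(27, 18)), -2031), Add(846, 4552)) = Mul(Add(Mul(Pow(34, -1), 45), -2031), 5398) = Mul(Add(Mul(Rational(1, 34), 45), -2031), 5398) = Mul(Add(Rational(45, 34), -2031), 5398) = Mul(Rational(-69009, 34), 5398) = Rational(-186255291, 17)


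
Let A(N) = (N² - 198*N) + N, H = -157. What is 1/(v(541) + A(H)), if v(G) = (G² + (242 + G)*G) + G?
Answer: 1/772403 ≈ 1.2947e-6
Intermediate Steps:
A(N) = N² - 197*N
v(G) = G + G² + G*(242 + G) (v(G) = (G² + G*(242 + G)) + G = G + G² + G*(242 + G))
1/(v(541) + A(H)) = 1/(541*(243 + 2*541) - 157*(-197 - 157)) = 1/(541*(243 + 1082) - 157*(-354)) = 1/(541*1325 + 55578) = 1/(716825 + 55578) = 1/772403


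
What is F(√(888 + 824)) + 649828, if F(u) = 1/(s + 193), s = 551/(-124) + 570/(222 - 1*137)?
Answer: 267477654672/411613 ≈ 6.4983e+5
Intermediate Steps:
s = 4769/2108 (s = 551*(-1/124) + 570/(222 - 137) = -551/124 + 570/85 = -551/124 + 570*(1/85) = -551/124 + 114/17 = 4769/2108 ≈ 2.2623)
F(u) = 2108/411613 (F(u) = 1/(4769/2108 + 193) = 1/(411613/2108) = 2108/411613)
F(√(888 + 824)) + 649828 = 2108/411613 + 649828 = 267477654672/411613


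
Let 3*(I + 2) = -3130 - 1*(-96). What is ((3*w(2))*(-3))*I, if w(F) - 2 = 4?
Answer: 54720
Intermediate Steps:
w(F) = 6 (w(F) = 2 + 4 = 6)
I = -3040/3 (I = -2 + (-3130 - 1*(-96))/3 = -2 + (-3130 + 96)/3 = -2 + (⅓)*(-3034) = -2 - 3034/3 = -3040/3 ≈ -1013.3)
((3*w(2))*(-3))*I = ((3*6)*(-3))*(-3040/3) = (18*(-3))*(-3040/3) = -54*(-3040/3) = 54720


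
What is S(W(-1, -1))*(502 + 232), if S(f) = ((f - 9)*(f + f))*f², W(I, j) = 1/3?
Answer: -38168/81 ≈ -471.21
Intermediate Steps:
W(I, j) = ⅓ (W(I, j) = 1*(⅓) = ⅓)
S(f) = 2*f³*(-9 + f) (S(f) = ((-9 + f)*(2*f))*f² = (2*f*(-9 + f))*f² = 2*f³*(-9 + f))
S(W(-1, -1))*(502 + 232) = (2*(⅓)³*(-9 + ⅓))*(502 + 232) = (2*(1/27)*(-26/3))*734 = -52/81*734 = -38168/81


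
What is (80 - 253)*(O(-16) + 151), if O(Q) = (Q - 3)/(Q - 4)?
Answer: -525747/20 ≈ -26287.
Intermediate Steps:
O(Q) = (-3 + Q)/(-4 + Q)
(80 - 253)*(O(-16) + 151) = (80 - 253)*((-3 - 16)/(-4 - 16) + 151) = -173*(-19/(-20) + 151) = -173*(-1/20*(-19) + 151) = -173*(19/20 + 151) = -173*3039/20 = -525747/20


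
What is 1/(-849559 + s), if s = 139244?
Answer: -1/710315 ≈ -1.4078e-6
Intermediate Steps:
1/(-849559 + s) = 1/(-849559 + 139244) = 1/(-710315) = -1/710315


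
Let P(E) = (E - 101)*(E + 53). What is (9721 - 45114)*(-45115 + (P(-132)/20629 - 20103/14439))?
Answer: 158539392003324449/99287377 ≈ 1.5968e+9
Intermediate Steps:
P(E) = (-101 + E)*(53 + E)
(9721 - 45114)*(-45115 + (P(-132)/20629 - 20103/14439)) = (9721 - 45114)*(-45115 + ((-5353 + (-132)**2 - 48*(-132))/20629 - 20103/14439)) = -35393*(-45115 + ((-5353 + 17424 + 6336)*(1/20629) - 20103*1/14439)) = -35393*(-45115 + (18407*(1/20629) - 6701/4813)) = -35393*(-45115 + (18407/20629 - 6701/4813)) = -35393*(-45115 - 49642038/99287377) = -35393*(-4479399655393/99287377) = 158539392003324449/99287377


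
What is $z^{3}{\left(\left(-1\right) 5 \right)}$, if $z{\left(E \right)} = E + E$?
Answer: $-1000$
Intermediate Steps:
$z{\left(E \right)} = 2 E$
$z^{3}{\left(\left(-1\right) 5 \right)} = \left(2 \left(\left(-1\right) 5\right)\right)^{3} = \left(2 \left(-5\right)\right)^{3} = \left(-10\right)^{3} = -1000$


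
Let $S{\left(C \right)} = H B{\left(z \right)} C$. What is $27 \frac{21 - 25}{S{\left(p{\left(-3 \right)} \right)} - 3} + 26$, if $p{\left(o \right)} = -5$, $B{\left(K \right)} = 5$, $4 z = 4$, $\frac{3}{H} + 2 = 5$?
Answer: $\frac{209}{7} \approx 29.857$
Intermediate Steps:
$H = 1$ ($H = \frac{3}{-2 + 5} = \frac{3}{3} = 3 \cdot \frac{1}{3} = 1$)
$z = 1$ ($z = \frac{1}{4} \cdot 4 = 1$)
$S{\left(C \right)} = 5 C$ ($S{\left(C \right)} = 1 \cdot 5 C = 5 C$)
$27 \frac{21 - 25}{S{\left(p{\left(-3 \right)} \right)} - 3} + 26 = 27 \frac{21 - 25}{5 \left(-5\right) - 3} + 26 = 27 \left(- \frac{4}{-25 - 3}\right) + 26 = 27 \left(- \frac{4}{-28}\right) + 26 = 27 \left(\left(-4\right) \left(- \frac{1}{28}\right)\right) + 26 = 27 \cdot \frac{1}{7} + 26 = \frac{27}{7} + 26 = \frac{209}{7}$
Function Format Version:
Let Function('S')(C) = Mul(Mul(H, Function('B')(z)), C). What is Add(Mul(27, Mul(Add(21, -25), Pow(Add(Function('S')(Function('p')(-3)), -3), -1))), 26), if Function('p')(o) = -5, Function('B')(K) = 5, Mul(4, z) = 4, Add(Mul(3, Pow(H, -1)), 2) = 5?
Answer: Rational(209, 7) ≈ 29.857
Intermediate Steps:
H = 1 (H = Mul(3, Pow(Add(-2, 5), -1)) = Mul(3, Pow(3, -1)) = Mul(3, Rational(1, 3)) = 1)
z = 1 (z = Mul(Rational(1, 4), 4) = 1)
Function('S')(C) = Mul(5, C) (Function('S')(C) = Mul(Mul(1, 5), C) = Mul(5, C))
Add(Mul(27, Mul(Add(21, -25), Pow(Add(Function('S')(Function('p')(-3)), -3), -1))), 26) = Add(Mul(27, Mul(Add(21, -25), Pow(Add(Mul(5, -5), -3), -1))), 26) = Add(Mul(27, Mul(-4, Pow(Add(-25, -3), -1))), 26) = Add(Mul(27, Mul(-4, Pow(-28, -1))), 26) = Add(Mul(27, Mul(-4, Rational(-1, 28))), 26) = Add(Mul(27, Rational(1, 7)), 26) = Add(Rational(27, 7), 26) = Rational(209, 7)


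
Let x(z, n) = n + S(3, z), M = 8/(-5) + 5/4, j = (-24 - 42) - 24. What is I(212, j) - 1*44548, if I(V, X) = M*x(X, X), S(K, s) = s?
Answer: -44485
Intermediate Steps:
j = -90 (j = -66 - 24 = -90)
M = -7/20 (M = 8*(-⅕) + 5*(¼) = -8/5 + 5/4 = -7/20 ≈ -0.35000)
x(z, n) = n + z
I(V, X) = -7*X/10 (I(V, X) = -7*(X + X)/20 = -7*X/10)
I(212, j) - 1*44548 = -7/10*(-90) - 1*44548 = 63 - 44548 = -44485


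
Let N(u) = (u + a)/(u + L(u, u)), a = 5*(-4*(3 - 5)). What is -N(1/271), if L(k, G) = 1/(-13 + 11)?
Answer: 21682/269 ≈ 80.602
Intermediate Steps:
L(k, G) = -½ (L(k, G) = 1/(-2) = -½)
a = 40 (a = 5*(-4*(-2)) = 5*8 = 40)
N(u) = (40 + u)/(-½ + u) (N(u) = (u + 40)/(u - ½) = (40 + u)/(-½ + u))
-N(1/271) = -2*(40 + 1/271)/(-1 + 2/271) = -2*(40 + 1/271)/(-1 + 2*(1/271)) = -2*10841/((-1 + 2/271)*271) = -2*10841/((-269/271)*271) = -2*(-271)*10841/(269*271) = -1*(-21682/269) = 21682/269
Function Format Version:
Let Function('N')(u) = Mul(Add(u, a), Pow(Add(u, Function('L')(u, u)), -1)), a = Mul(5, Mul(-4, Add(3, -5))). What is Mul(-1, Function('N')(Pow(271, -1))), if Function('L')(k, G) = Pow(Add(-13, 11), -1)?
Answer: Rational(21682, 269) ≈ 80.602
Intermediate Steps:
Function('L')(k, G) = Rational(-1, 2) (Function('L')(k, G) = Pow(-2, -1) = Rational(-1, 2))
a = 40 (a = Mul(5, Mul(-4, -2)) = Mul(5, 8) = 40)
Function('N')(u) = Mul(Pow(Add(Rational(-1, 2), u), -1), Add(40, u)) (Function('N')(u) = Mul(Add(u, 40), Pow(Add(u, Rational(-1, 2)), -1)) = Mul(Add(40, u), Pow(Add(Rational(-1, 2), u), -1)) = Mul(Pow(Add(Rational(-1, 2), u), -1), Add(40, u)))
Mul(-1, Function('N')(Pow(271, -1))) = Mul(-1, Mul(2, Pow(Add(-1, Mul(2, Pow(271, -1))), -1), Add(40, Pow(271, -1)))) = Mul(-1, Mul(2, Pow(Add(-1, Mul(2, Rational(1, 271))), -1), Add(40, Rational(1, 271)))) = Mul(-1, Mul(2, Pow(Add(-1, Rational(2, 271)), -1), Rational(10841, 271))) = Mul(-1, Mul(2, Pow(Rational(-269, 271), -1), Rational(10841, 271))) = Mul(-1, Mul(2, Rational(-271, 269), Rational(10841, 271))) = Mul(-1, Rational(-21682, 269)) = Rational(21682, 269)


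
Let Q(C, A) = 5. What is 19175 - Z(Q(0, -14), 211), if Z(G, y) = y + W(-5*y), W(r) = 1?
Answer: 18963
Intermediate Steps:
Z(G, y) = 1 + y (Z(G, y) = y + 1 = 1 + y)
19175 - Z(Q(0, -14), 211) = 19175 - (1 + 211) = 19175 - 1*212 = 19175 - 212 = 18963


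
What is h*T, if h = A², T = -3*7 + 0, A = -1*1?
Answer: -21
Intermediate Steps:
A = -1
T = -21 (T = -21 + 0 = -21)
h = 1 (h = (-1)² = 1)
h*T = 1*(-21) = -21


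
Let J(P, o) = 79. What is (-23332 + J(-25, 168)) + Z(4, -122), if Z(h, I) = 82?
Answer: -23171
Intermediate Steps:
(-23332 + J(-25, 168)) + Z(4, -122) = (-23332 + 79) + 82 = -23253 + 82 = -23171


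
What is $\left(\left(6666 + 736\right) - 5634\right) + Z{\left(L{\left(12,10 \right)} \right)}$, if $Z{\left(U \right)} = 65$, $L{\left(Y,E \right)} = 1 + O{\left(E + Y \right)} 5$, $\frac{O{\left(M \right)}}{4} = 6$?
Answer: $1833$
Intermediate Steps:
$O{\left(M \right)} = 24$ ($O{\left(M \right)} = 4 \cdot 6 = 24$)
$L{\left(Y,E \right)} = 121$ ($L{\left(Y,E \right)} = 1 + 24 \cdot 5 = 1 + 120 = 121$)
$\left(\left(6666 + 736\right) - 5634\right) + Z{\left(L{\left(12,10 \right)} \right)} = \left(\left(6666 + 736\right) - 5634\right) + 65 = \left(7402 - 5634\right) + 65 = 1768 + 65 = 1833$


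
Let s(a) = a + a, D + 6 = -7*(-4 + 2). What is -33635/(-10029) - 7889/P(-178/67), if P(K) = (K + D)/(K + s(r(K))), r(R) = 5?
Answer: -19457199461/1795191 ≈ -10839.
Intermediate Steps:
D = 8 (D = -6 - 7*(-4 + 2) = -6 - 7*(-2) = -6 + 14 = 8)
s(a) = 2*a
P(K) = (8 + K)/(10 + K) (P(K) = (K + 8)/(K + 2*5) = (8 + K)/(K + 10) = (8 + K)/(10 + K))
-33635/(-10029) - 7889/P(-178/67) = -33635/(-10029) - 7889*(10 - 178/67)/(8 - 178/67) = -33635*(-1/10029) - 7889*(10 - 178*1/67)/(8 - 178*1/67) = 33635/10029 - 7889*(10 - 178/67)/(8 - 178/67) = 33635/10029 - 7889/((358/67)/(492/67)) = 33635/10029 - 7889/((67/492)*(358/67)) = 33635/10029 - 7889/179/246 = 33635/10029 - 7889*246/179 = 33635/10029 - 1940694/179 = -19457199461/1795191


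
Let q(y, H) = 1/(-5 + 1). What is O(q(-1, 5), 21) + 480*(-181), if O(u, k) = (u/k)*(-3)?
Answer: -2432639/28 ≈ -86880.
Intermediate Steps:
q(y, H) = -1/4 (q(y, H) = 1/(-4) = -1/4)
O(u, k) = -3*u/k
O(q(-1, 5), 21) + 480*(-181) = -3*(-1/4)/21 + 480*(-181) = -3*(-1/4)*1/21 - 86880 = 1/28 - 86880 = -2432639/28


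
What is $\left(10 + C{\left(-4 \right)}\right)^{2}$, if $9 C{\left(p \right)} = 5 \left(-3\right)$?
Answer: $\frac{625}{9} \approx 69.444$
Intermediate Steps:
$C{\left(p \right)} = - \frac{5}{3}$ ($C{\left(p \right)} = \frac{5 \left(-3\right)}{9} = \frac{1}{9} \left(-15\right) = - \frac{5}{3}$)
$\left(10 + C{\left(-4 \right)}\right)^{2} = \left(10 - \frac{5}{3}\right)^{2} = \left(\frac{25}{3}\right)^{2} = \frac{625}{9}$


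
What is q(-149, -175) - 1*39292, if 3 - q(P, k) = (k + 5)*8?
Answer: -37929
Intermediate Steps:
q(P, k) = -37 - 8*k (q(P, k) = 3 - (k + 5)*8 = 3 - (5 + k)*8 = 3 - (40 + 8*k) = 3 + (-40 - 8*k) = -37 - 8*k)
q(-149, -175) - 1*39292 = (-37 - 8*(-175)) - 1*39292 = (-37 + 1400) - 39292 = 1363 - 39292 = -37929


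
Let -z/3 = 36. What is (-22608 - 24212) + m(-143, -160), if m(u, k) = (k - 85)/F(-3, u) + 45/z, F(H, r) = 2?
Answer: -563315/12 ≈ -46943.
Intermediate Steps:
z = -108 (z = -3*36 = -108)
m(u, k) = -515/12 + k/2 (m(u, k) = (k - 85)/2 + 45/(-108) = (-85 + k)*(½) + 45*(-1/108) = (-85/2 + k/2) - 5/12 = -515/12 + k/2)
(-22608 - 24212) + m(-143, -160) = (-22608 - 24212) + (-515/12 + (½)*(-160)) = -46820 + (-515/12 - 80) = -46820 - 1475/12 = -563315/12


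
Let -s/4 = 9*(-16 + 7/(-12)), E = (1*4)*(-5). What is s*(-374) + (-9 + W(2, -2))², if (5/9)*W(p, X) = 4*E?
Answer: -199869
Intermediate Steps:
E = -20 (E = 4*(-5) = -20)
W(p, X) = -144 (W(p, X) = 9*(4*(-20))/5 = (9/5)*(-80) = -144)
s = 597 (s = -36*(-16 + 7/(-12)) = -36*(-16 + 7*(-1/12)) = -36*(-16 - 7/12) = -36*(-199)/12 = -4*(-597/4) = 597)
s*(-374) + (-9 + W(2, -2))² = 597*(-374) + (-9 - 144)² = -223278 + (-153)² = -223278 + 23409 = -199869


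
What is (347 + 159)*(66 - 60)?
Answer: 3036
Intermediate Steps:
(347 + 159)*(66 - 60) = 506*6 = 3036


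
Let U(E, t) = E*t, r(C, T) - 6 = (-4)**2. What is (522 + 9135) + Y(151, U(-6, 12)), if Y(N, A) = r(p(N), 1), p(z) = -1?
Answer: 9679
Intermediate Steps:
r(C, T) = 22 (r(C, T) = 6 + (-4)**2 = 6 + 16 = 22)
Y(N, A) = 22
(522 + 9135) + Y(151, U(-6, 12)) = (522 + 9135) + 22 = 9657 + 22 = 9679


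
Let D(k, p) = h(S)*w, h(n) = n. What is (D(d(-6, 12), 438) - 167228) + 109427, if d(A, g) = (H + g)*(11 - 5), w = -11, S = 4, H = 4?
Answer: -57845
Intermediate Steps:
d(A, g) = 24 + 6*g (d(A, g) = (4 + g)*(11 - 5) = (4 + g)*6 = 24 + 6*g)
D(k, p) = -44 (D(k, p) = 4*(-11) = -44)
(D(d(-6, 12), 438) - 167228) + 109427 = (-44 - 167228) + 109427 = -167272 + 109427 = -57845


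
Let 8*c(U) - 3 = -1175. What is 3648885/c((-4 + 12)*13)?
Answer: -7297770/293 ≈ -24907.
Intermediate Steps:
c(U) = -293/2 (c(U) = 3/8 + (1/8)*(-1175) = 3/8 - 1175/8 = -293/2)
3648885/c((-4 + 12)*13) = 3648885/(-293/2) = 3648885*(-2/293) = -7297770/293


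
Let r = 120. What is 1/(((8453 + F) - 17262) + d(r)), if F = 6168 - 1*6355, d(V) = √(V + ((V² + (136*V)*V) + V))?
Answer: -2249/19738744 - √123315/19738744 ≈ -0.00013173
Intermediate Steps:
d(V) = √(2*V + 137*V²) (d(V) = √(V + ((V² + 136*V²) + V)) = √(V + (137*V² + V)) = √(V + (V + 137*V²)) = √(2*V + 137*V²))
F = -187 (F = 6168 - 6355 = -187)
1/(((8453 + F) - 17262) + d(r)) = 1/(((8453 - 187) - 17262) + √(120*(2 + 137*120))) = 1/((8266 - 17262) + √(120*(2 + 16440))) = 1/(-8996 + √(120*16442)) = 1/(-8996 + √1973040) = 1/(-8996 + 4*√123315)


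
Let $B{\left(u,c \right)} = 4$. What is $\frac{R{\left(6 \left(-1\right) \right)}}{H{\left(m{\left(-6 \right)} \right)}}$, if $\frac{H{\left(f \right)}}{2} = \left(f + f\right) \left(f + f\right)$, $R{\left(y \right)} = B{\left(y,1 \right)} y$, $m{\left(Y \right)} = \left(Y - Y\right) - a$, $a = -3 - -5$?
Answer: $- \frac{3}{4} \approx -0.75$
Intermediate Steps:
$a = 2$ ($a = -3 + 5 = 2$)
$m{\left(Y \right)} = -2$ ($m{\left(Y \right)} = \left(Y - Y\right) - 2 = 0 - 2 = -2$)
$R{\left(y \right)} = 4 y$
$H{\left(f \right)} = 8 f^{2}$ ($H{\left(f \right)} = 2 \left(f + f\right) \left(f + f\right) = 2 \cdot 2 f 2 f = 2 \cdot 4 f^{2} = 8 f^{2}$)
$\frac{R{\left(6 \left(-1\right) \right)}}{H{\left(m{\left(-6 \right)} \right)}} = \frac{4 \cdot 6 \left(-1\right)}{8 \left(-2\right)^{2}} = \frac{4 \left(-6\right)}{8 \cdot 4} = - \frac{24}{32} = \left(-24\right) \frac{1}{32} = - \frac{3}{4}$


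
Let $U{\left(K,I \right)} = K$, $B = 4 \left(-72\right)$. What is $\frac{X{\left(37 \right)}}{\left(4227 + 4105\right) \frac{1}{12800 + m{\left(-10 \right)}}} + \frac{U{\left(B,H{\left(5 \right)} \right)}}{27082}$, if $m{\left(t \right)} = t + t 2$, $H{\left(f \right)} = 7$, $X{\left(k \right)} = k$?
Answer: $\frac{3198393641}{56411806} \approx 56.697$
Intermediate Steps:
$B = -288$
$m{\left(t \right)} = 3 t$ ($m{\left(t \right)} = t + 2 t = 3 t$)
$\frac{X{\left(37 \right)}}{\left(4227 + 4105\right) \frac{1}{12800 + m{\left(-10 \right)}}} + \frac{U{\left(B,H{\left(5 \right)} \right)}}{27082} = \frac{37}{\left(4227 + 4105\right) \frac{1}{12800 + 3 \left(-10\right)}} - \frac{288}{27082} = \frac{37}{8332 \frac{1}{12800 - 30}} - \frac{144}{13541} = \frac{37}{8332 \cdot \frac{1}{12770}} - \frac{144}{13541} = \frac{37}{\frac{4166}{6385}} - \frac{144}{13541} = 37 \cdot \frac{6385}{4166} - \frac{144}{13541} = \frac{236245}{4166} - \frac{144}{13541} = \frac{3198393641}{56411806}$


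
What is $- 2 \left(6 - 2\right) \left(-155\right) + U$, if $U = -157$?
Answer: $1083$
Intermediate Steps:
$- 2 \left(6 - 2\right) \left(-155\right) + U = - 2 \left(6 - 2\right) \left(-155\right) - 157 = \left(-2\right) 4 \left(-155\right) - 157 = \left(-8\right) \left(-155\right) - 157 = 1240 - 157 = 1083$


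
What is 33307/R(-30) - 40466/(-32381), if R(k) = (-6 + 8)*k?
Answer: -1076086007/1942860 ≈ -553.87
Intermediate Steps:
R(k) = 2*k
33307/R(-30) - 40466/(-32381) = 33307/((2*(-30))) - 40466/(-32381) = 33307/(-60) - 40466*(-1/32381) = 33307*(-1/60) + 40466/32381 = -33307/60 + 40466/32381 = -1076086007/1942860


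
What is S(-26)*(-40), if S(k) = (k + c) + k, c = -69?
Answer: 4840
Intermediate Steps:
S(k) = -69 + 2*k (S(k) = (k - 69) + k = (-69 + k) + k = -69 + 2*k)
S(-26)*(-40) = (-69 + 2*(-26))*(-40) = (-69 - 52)*(-40) = -121*(-40) = 4840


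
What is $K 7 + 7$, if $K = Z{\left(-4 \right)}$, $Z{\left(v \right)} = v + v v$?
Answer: $91$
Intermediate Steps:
$Z{\left(v \right)} = v + v^{2}$
$K = 12$ ($K = - 4 \left(1 - 4\right) = \left(-4\right) \left(-3\right) = 12$)
$K 7 + 7 = 12 \cdot 7 + 7 = 84 + 7 = 91$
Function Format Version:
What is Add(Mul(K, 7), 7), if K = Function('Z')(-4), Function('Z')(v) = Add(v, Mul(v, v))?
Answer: 91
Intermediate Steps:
Function('Z')(v) = Add(v, Pow(v, 2))
K = 12 (K = Mul(-4, Add(1, -4)) = Mul(-4, -3) = 12)
Add(Mul(K, 7), 7) = Add(Mul(12, 7), 7) = Add(84, 7) = 91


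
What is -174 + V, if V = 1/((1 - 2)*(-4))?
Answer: -695/4 ≈ -173.75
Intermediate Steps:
V = ¼ (V = 1/(-1*(-4)) = 1/4 = ¼ ≈ 0.25000)
-174 + V = -174 + ¼ = -695/4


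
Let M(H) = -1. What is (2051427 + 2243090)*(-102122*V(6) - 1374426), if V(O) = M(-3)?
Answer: -5463931157168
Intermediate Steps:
V(O) = -1
(2051427 + 2243090)*(-102122*V(6) - 1374426) = (2051427 + 2243090)*(-102122*(-1) - 1374426) = 4294517*(102122 - 1374426) = 4294517*(-1272304) = -5463931157168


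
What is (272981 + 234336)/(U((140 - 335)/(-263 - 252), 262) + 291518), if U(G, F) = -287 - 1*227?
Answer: 507317/291004 ≈ 1.7433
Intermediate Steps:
U(G, F) = -514 (U(G, F) = -287 - 227 = -514)
(272981 + 234336)/(U((140 - 335)/(-263 - 252), 262) + 291518) = (272981 + 234336)/(-514 + 291518) = 507317/291004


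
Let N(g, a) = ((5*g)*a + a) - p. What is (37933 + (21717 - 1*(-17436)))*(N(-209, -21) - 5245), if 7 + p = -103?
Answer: 1294196854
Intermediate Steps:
p = -110 (p = -7 - 103 = -110)
N(g, a) = 110 + a + 5*a*g (N(g, a) = ((5*g)*a + a) - 1*(-110) = (5*a*g + a) + 110 = (a + 5*a*g) + 110 = 110 + a + 5*a*g)
(37933 + (21717 - 1*(-17436)))*(N(-209, -21) - 5245) = (37933 + (21717 - 1*(-17436)))*((110 - 21 + 5*(-21)*(-209)) - 5245) = (37933 + (21717 + 17436))*((110 - 21 + 21945) - 5245) = (37933 + 39153)*(22034 - 5245) = 77086*16789 = 1294196854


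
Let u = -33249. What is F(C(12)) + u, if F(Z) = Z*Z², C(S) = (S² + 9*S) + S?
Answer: 18366495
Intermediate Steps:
C(S) = S² + 10*S
F(Z) = Z³
F(C(12)) + u = (12*(10 + 12))³ - 33249 = (12*22)³ - 33249 = 264³ - 33249 = 18399744 - 33249 = 18366495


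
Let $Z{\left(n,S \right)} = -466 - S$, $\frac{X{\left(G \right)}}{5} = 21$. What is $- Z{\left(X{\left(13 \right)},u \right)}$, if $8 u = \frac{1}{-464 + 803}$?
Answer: $\frac{1263793}{2712} \approx 466.0$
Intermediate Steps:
$u = \frac{1}{2712}$ ($u = \frac{1}{8 \left(-464 + 803\right)} = \frac{1}{8 \cdot 339} = \frac{1}{8} \cdot \frac{1}{339} = \frac{1}{2712} \approx 0.00036873$)
$X{\left(G \right)} = 105$ ($X{\left(G \right)} = 5 \cdot 21 = 105$)
$- Z{\left(X{\left(13 \right)},u \right)} = - (-466 - \frac{1}{2712}) = \left(-1\right) \left(- \frac{1263793}{2712}\right) = \frac{1263793}{2712}$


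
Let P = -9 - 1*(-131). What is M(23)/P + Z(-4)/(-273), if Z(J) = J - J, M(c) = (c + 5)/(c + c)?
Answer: 7/1403 ≈ 0.0049893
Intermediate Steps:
P = 122 (P = -9 + 131 = 122)
M(c) = (5 + c)/(2*c) (M(c) = (5 + c)/((2*c)) = (5 + c)*(1/(2*c)) = (5 + c)/(2*c))
Z(J) = 0
M(23)/P + Z(-4)/(-273) = ((1/2)*(5 + 23)/23)/122 + 0/(-273) = ((1/2)*(1/23)*28)*(1/122) + 0*(-1/273) = (14/23)*(1/122) + 0 = 7/1403 + 0 = 7/1403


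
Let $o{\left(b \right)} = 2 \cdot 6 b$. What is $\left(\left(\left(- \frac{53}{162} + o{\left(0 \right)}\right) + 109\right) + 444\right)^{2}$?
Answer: $\frac{8016158089}{26244} \approx 3.0545 \cdot 10^{5}$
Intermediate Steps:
$o{\left(b \right)} = 12 b$
$\left(\left(\left(- \frac{53}{162} + o{\left(0 \right)}\right) + 109\right) + 444\right)^{2} = \left(\left(\left(- \frac{53}{162} + 12 \cdot 0\right) + 109\right) + 444\right)^{2} = \left(\left(\left(\left(-53\right) \frac{1}{162} + 0\right) + 109\right) + 444\right)^{2} = \left(\left(\left(- \frac{53}{162} + 0\right) + 109\right) + 444\right)^{2} = \left(\left(- \frac{53}{162} + 109\right) + 444\right)^{2} = \left(\frac{17605}{162} + 444\right)^{2} = \left(\frac{89533}{162}\right)^{2} = \frac{8016158089}{26244}$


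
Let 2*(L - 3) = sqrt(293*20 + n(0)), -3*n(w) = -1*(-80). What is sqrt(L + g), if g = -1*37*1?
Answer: sqrt(-306 + 75*sqrt(21))/3 ≈ 2.0465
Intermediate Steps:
n(w) = -80/3 (n(w) = -(-1)*(-80)/3 = -1/3*80 = -80/3)
g = -37 (g = -37*1 = -37)
L = 3 + 25*sqrt(21)/3 (L = 3 + sqrt(293*20 - 80/3)/2 = 3 + sqrt(5860 - 80/3)/2 = 3 + sqrt(17500/3)/2 = 3 + (50*sqrt(21)/3)/2 = 3 + 25*sqrt(21)/3 ≈ 41.188)
sqrt(L + g) = sqrt((3 + 25*sqrt(21)/3) - 37) = sqrt(-34 + 25*sqrt(21)/3)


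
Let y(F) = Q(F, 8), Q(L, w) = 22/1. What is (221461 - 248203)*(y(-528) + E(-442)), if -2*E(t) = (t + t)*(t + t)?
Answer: 10448259852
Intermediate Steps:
Q(L, w) = 22 (Q(L, w) = 22*1 = 22)
y(F) = 22
E(t) = -2*t**2 (E(t) = -(t + t)*(t + t)/2 = -2*t*2*t/2 = -2*t**2)
(221461 - 248203)*(y(-528) + E(-442)) = (221461 - 248203)*(22 - 2*(-442)**2) = -26742*(22 - 2*195364) = -26742*(22 - 390728) = -26742*(-390706) = 10448259852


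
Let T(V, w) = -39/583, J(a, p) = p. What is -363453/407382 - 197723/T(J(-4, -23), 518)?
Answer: 15653310362257/5295966 ≈ 2.9557e+6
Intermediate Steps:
T(V, w) = -39/583 (T(V, w) = -39*1/583 = -39/583)
-363453/407382 - 197723/T(J(-4, -23), 518) = -363453/407382 - 197723/(-39/583) = -363453*1/407382 - 197723*(-583/39) = -121151/135794 + 115272509/39 = 15653310362257/5295966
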